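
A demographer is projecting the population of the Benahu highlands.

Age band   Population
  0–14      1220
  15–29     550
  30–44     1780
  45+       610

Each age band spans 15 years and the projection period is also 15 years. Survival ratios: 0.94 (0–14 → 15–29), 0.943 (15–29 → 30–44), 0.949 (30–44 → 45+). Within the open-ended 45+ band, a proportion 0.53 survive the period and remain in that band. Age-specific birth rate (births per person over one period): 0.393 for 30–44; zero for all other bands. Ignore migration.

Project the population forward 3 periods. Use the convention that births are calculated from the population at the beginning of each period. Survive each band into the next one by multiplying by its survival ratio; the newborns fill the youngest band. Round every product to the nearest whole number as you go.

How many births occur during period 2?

204

Let group 1 be 0–14 through group 4 = 45+.
After projecting period 1:
Births: 1780 × 0.393 = 700
Group 2: 1220 × 0.94 = 1147
Group 3: 550 × 0.943 = 519
Group 4: 1780 × 0.949 + 610 × 0.53 = 1689 + 323 = 2012
Giving 700 / 1147 / 519 / 2012.
After projecting period 2:
Births: 519 × 0.393 = 204
Group 2: 700 × 0.94 = 658
Group 3: 1147 × 0.943 = 1082
Group 4: 519 × 0.949 + 2012 × 0.53 = 493 + 1066 = 1559
Giving 204 / 658 / 1082 / 1559.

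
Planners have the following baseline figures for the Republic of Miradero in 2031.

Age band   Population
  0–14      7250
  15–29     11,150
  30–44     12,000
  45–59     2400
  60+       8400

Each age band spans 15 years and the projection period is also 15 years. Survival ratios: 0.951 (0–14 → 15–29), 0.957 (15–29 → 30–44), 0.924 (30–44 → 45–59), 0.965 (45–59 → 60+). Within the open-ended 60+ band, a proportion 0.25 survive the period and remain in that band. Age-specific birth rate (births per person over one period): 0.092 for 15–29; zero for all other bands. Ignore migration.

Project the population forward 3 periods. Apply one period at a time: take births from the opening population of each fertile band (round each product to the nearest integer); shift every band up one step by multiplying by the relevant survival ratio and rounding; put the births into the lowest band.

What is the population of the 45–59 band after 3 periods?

6097

— Period 1 —
Births: 11150 × 0.092 = 1026
15–29: 7250 × 0.951 = 6895
30–44: 11150 × 0.957 = 10671
45–59: 12000 × 0.924 = 11088
60+: 2400 × 0.965 + 8400 × 0.25 = 2316 + 2100 = 4416
Giving 1026 / 6895 / 10671 / 11088 / 4416.
— Period 2 —
Births: 6895 × 0.092 = 634
15–29: 1026 × 0.951 = 976
30–44: 6895 × 0.957 = 6599
45–59: 10671 × 0.924 = 9860
60+: 11088 × 0.965 + 4416 × 0.25 = 10700 + 1104 = 11804
Giving 634 / 976 / 6599 / 9860 / 11804.
— Period 3 —
Births: 976 × 0.092 = 90
15–29: 634 × 0.951 = 603
30–44: 976 × 0.957 = 934
45–59: 6599 × 0.924 = 6097
60+: 9860 × 0.965 + 11804 × 0.25 = 9515 + 2951 = 12466
Giving 90 / 603 / 934 / 6097 / 12466.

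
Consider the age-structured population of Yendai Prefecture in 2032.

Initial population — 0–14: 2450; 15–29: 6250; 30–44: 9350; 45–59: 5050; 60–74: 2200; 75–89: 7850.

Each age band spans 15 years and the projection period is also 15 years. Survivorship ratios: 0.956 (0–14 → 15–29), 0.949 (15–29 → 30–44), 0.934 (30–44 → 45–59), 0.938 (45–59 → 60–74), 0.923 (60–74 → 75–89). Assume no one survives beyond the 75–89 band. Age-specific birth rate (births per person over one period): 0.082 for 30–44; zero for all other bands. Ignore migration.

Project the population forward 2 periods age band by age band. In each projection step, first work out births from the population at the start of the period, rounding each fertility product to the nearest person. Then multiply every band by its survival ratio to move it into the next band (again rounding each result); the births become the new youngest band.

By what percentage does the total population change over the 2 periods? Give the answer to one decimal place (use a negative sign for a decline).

Let band 1 be 0–14 through band 6 = 75–89.
— Period 1 —
Births: 9350 * 0.082 = 767
Band 2: 2450 * 0.956 = 2342
Band 3: 6250 * 0.949 = 5931
Band 4: 9350 * 0.934 = 8733
Band 5: 5050 * 0.938 = 4737
Band 6: 2200 * 0.923 = 2031
Giving 767 / 2342 / 5931 / 8733 / 4737 / 2031.
— Period 2 —
Births: 5931 * 0.082 = 486
Band 2: 767 * 0.956 = 733
Band 3: 2342 * 0.949 = 2223
Band 4: 5931 * 0.934 = 5540
Band 5: 8733 * 0.938 = 8192
Band 6: 4737 * 0.923 = 4372
Giving 486 / 733 / 2223 / 5540 / 8192 / 4372.
Total: 33150 → 21546; change = -11604; percentage change = -35.0%

-35.0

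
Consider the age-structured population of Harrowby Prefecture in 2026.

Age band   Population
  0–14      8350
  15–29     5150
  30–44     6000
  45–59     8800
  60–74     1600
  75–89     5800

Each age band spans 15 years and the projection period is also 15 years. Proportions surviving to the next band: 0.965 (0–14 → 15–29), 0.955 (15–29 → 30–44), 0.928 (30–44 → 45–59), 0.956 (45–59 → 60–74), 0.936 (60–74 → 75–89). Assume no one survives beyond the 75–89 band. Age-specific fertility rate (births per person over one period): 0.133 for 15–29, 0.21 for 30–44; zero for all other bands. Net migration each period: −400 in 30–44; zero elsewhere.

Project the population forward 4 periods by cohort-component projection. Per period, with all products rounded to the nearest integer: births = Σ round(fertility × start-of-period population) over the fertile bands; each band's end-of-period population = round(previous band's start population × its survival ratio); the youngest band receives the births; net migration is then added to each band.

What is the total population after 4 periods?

15251

Let band 1 be 0–14 through band 6 = 75–89.
Period 1.
Births: 5150 × 0.133 = 685 ; 6000 × 0.21 = 1260 → total 1945
Band 2: 8350 × 0.965 = 8058
Band 3: 5150 × 0.955 = 4918
Band 4: 6000 × 0.928 = 5568
Band 5: 8800 × 0.956 = 8413
Band 6: 1600 × 0.936 = 1498
Net migration: Band 3 − 400 → 4518
Population now: 0–14=1945, 15–29=8058, 30–44=4518, 45–59=5568, 60–74=8413, 75–89=1498
Period 2.
Births: 8058 × 0.133 = 1072 ; 4518 × 0.21 = 949 → total 2021
Band 2: 1945 × 0.965 = 1877
Band 3: 8058 × 0.955 = 7695
Band 4: 4518 × 0.928 = 4193
Band 5: 5568 × 0.956 = 5323
Band 6: 8413 × 0.936 = 7875
Net migration: Band 3 − 400 → 7295
Population now: 0–14=2021, 15–29=1877, 30–44=7295, 45–59=4193, 60–74=5323, 75–89=7875
Period 3.
Births: 1877 × 0.133 = 250 ; 7295 × 0.21 = 1532 → total 1782
Band 2: 2021 × 0.965 = 1950
Band 3: 1877 × 0.955 = 1793
Band 4: 7295 × 0.928 = 6770
Band 5: 4193 × 0.956 = 4009
Band 6: 5323 × 0.936 = 4982
Net migration: Band 3 − 400 → 1393
Population now: 0–14=1782, 15–29=1950, 30–44=1393, 45–59=6770, 60–74=4009, 75–89=4982
Period 4.
Births: 1950 × 0.133 = 259 ; 1393 × 0.21 = 293 → total 552
Band 2: 1782 × 0.965 = 1720
Band 3: 1950 × 0.955 = 1862
Band 4: 1393 × 0.928 = 1293
Band 5: 6770 × 0.956 = 6472
Band 6: 4009 × 0.936 = 3752
Net migration: Band 3 − 400 → 1462
Population now: 0–14=552, 15–29=1720, 30–44=1462, 45–59=1293, 60–74=6472, 75–89=3752
Total after period 4: 552 + 1720 + 1462 + 1293 + 6472 + 3752 = 15251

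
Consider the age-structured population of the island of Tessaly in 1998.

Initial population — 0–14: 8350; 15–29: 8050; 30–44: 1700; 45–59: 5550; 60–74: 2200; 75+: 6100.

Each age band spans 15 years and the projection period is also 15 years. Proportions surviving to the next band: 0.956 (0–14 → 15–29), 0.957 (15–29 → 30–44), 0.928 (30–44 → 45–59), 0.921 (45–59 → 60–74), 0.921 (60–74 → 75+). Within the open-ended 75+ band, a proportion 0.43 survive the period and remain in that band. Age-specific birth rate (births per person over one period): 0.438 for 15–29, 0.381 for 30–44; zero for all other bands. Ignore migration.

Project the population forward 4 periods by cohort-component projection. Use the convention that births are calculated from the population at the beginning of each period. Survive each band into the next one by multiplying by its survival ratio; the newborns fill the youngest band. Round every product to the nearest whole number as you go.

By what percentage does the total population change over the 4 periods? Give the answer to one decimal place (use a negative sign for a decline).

1.5

— Period 1 —
Births: 8050 × 0.438 = 3526  |  1700 × 0.381 = 648 — total 4174
15–29: 8350 × 0.956 = 7983
30–44: 8050 × 0.957 = 7704
45–59: 1700 × 0.928 = 1578
60–74: 5550 × 0.921 = 5112
75+: 2200 × 0.921 + 6100 × 0.43 = 2026 + 2623 = 4649
Population now: 0–14=4174, 15–29=7983, 30–44=7704, 45–59=1578, 60–74=5112, 75+=4649
— Period 2 —
Births: 7983 × 0.438 = 3497  |  7704 × 0.381 = 2935 — total 6432
15–29: 4174 × 0.956 = 3990
30–44: 7983 × 0.957 = 7640
45–59: 7704 × 0.928 = 7149
60–74: 1578 × 0.921 = 1453
75+: 5112 × 0.921 + 4649 × 0.43 = 4708 + 1999 = 6707
Population now: 0–14=6432, 15–29=3990, 30–44=7640, 45–59=7149, 60–74=1453, 75+=6707
— Period 3 —
Births: 3990 × 0.438 = 1748  |  7640 × 0.381 = 2911 — total 4659
15–29: 6432 × 0.956 = 6149
30–44: 3990 × 0.957 = 3818
45–59: 7640 × 0.928 = 7090
60–74: 7149 × 0.921 = 6584
75+: 1453 × 0.921 + 6707 × 0.43 = 1338 + 2884 = 4222
Population now: 0–14=4659, 15–29=6149, 30–44=3818, 45–59=7090, 60–74=6584, 75+=4222
— Period 4 —
Births: 6149 × 0.438 = 2693  |  3818 × 0.381 = 1455 — total 4148
15–29: 4659 × 0.956 = 4454
30–44: 6149 × 0.957 = 5885
45–59: 3818 × 0.928 = 3543
60–74: 7090 × 0.921 = 6530
75+: 6584 × 0.921 + 4222 × 0.43 = 6064 + 1815 = 7879
Population now: 0–14=4148, 15–29=4454, 30–44=5885, 45–59=3543, 60–74=6530, 75+=7879
Total: 31950 → 32439; change = 489; percentage change = 1.5%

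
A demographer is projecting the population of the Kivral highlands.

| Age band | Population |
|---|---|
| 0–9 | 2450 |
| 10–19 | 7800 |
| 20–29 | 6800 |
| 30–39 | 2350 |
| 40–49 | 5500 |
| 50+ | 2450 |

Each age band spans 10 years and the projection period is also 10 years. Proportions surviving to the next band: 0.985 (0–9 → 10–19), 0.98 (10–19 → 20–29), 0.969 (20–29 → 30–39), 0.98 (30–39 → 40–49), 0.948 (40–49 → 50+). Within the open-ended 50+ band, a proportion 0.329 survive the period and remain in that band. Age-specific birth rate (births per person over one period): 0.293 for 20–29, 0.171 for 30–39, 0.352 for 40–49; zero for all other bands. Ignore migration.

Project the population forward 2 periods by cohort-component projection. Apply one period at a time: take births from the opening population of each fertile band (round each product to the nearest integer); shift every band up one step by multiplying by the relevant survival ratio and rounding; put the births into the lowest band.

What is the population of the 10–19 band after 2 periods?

4265

[period 1]
Births: 6800 * 0.293 = 1992  |  2350 * 0.171 = 402  |  5500 * 0.352 = 1936 → 4330
10–19: 2450 * 0.985 = 2413
20–29: 7800 * 0.98 = 7644
30–39: 6800 * 0.969 = 6589
40–49: 2350 * 0.98 = 2303
50+: 5500 * 0.948 + 2450 * 0.329 = 5214 + 806 = 6020
Giving 4330 / 2413 / 7644 / 6589 / 2303 / 6020.
[period 2]
Births: 7644 * 0.293 = 2240  |  6589 * 0.171 = 1127  |  2303 * 0.352 = 811 → 4178
10–19: 4330 * 0.985 = 4265
20–29: 2413 * 0.98 = 2365
30–39: 7644 * 0.969 = 7407
40–49: 6589 * 0.98 = 6457
50+: 2303 * 0.948 + 6020 * 0.329 = 2183 + 1981 = 4164
Giving 4178 / 4265 / 2365 / 7407 / 6457 / 4164.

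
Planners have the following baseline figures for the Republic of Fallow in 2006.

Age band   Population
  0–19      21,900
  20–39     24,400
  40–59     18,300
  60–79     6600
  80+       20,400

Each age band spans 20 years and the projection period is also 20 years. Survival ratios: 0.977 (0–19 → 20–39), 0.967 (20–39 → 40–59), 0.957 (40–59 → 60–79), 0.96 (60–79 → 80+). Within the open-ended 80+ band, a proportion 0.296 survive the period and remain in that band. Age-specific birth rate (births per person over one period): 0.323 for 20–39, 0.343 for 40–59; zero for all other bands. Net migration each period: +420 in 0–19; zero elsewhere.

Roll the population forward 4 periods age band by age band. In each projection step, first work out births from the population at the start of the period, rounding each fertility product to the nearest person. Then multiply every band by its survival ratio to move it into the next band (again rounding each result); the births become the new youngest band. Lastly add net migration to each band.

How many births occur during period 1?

14158

[period 1]
Births: 24400 × 0.323 = 7881, 18300 × 0.343 = 6277 — total 14158
20–39: 21900 × 0.977 = 21396
40–59: 24400 × 0.967 = 23595
60–79: 18300 × 0.957 = 17513
80+: 6600 × 0.96 + 20400 × 0.296 = 6336 + 6038 = 12374
Net migration: 0–19 + 420 → 14578
Giving 14578 / 21396 / 23595 / 17513 / 12374.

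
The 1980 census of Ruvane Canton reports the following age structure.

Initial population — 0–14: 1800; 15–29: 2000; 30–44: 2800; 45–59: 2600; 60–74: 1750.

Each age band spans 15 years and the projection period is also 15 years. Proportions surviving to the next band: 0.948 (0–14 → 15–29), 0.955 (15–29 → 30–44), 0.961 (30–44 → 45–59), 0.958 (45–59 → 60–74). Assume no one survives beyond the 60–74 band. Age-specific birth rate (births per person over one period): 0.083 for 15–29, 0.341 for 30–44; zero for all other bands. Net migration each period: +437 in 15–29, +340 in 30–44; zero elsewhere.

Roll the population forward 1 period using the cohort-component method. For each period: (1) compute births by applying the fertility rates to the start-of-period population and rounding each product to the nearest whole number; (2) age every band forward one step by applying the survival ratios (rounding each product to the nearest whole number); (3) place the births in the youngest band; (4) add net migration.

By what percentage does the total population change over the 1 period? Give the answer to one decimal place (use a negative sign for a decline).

— Period 1 —
Births: 2000 × 0.083 = 166 ; 2800 × 0.341 = 955 — total 1121
15–29: 1800 × 0.948 = 1706
30–44: 2000 × 0.955 = 1910
45–59: 2800 × 0.961 = 2691
60–74: 2600 × 0.958 = 2491
Net migration: 15–29 + 437 → 2143; 30–44 + 340 → 2250
→ [1121, 2143, 2250, 2691, 2491]
Total: 10950 → 10696; change = -254; percentage change = -2.3%

-2.3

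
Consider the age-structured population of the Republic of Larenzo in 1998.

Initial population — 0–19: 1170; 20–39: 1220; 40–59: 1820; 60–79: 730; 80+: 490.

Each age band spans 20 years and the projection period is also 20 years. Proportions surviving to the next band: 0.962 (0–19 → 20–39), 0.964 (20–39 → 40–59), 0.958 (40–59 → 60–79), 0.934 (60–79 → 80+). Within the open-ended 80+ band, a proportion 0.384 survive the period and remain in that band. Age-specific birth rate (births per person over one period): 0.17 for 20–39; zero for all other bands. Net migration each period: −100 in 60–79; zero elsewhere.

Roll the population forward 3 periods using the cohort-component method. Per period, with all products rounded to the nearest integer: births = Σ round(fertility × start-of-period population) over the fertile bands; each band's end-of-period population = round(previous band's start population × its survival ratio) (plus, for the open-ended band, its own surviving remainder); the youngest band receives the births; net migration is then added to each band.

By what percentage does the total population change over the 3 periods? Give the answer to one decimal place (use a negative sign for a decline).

Let band 1 be 0–19 through band 5 = 80+.
Period 1:
Births: 1220 × 0.17 = 207
Band 2: 1170 × 0.962 = 1126
Band 3: 1220 × 0.964 = 1176
Band 4: 1820 × 0.958 = 1744
Band 5: 730 × 0.934 + 490 × 0.384 = 682 + 188 = 870
Net migration: Band 4 − 100 → 1644
End of period: [207, 1126, 1176, 1644, 870]
Period 2:
Births: 1126 × 0.17 = 191
Band 2: 207 × 0.962 = 199
Band 3: 1126 × 0.964 = 1085
Band 4: 1176 × 0.958 = 1127
Band 5: 1644 × 0.934 + 870 × 0.384 = 1535 + 334 = 1869
Net migration: Band 4 − 100 → 1027
End of period: [191, 199, 1085, 1027, 1869]
Period 3:
Births: 199 × 0.17 = 34
Band 2: 191 × 0.962 = 184
Band 3: 199 × 0.964 = 192
Band 4: 1085 × 0.958 = 1039
Band 5: 1027 × 0.934 + 1869 × 0.384 = 959 + 718 = 1677
Net migration: Band 4 − 100 → 939
End of period: [34, 184, 192, 939, 1677]
Total: 5430 → 3026; change = -2404; percentage change = -44.3%

-44.3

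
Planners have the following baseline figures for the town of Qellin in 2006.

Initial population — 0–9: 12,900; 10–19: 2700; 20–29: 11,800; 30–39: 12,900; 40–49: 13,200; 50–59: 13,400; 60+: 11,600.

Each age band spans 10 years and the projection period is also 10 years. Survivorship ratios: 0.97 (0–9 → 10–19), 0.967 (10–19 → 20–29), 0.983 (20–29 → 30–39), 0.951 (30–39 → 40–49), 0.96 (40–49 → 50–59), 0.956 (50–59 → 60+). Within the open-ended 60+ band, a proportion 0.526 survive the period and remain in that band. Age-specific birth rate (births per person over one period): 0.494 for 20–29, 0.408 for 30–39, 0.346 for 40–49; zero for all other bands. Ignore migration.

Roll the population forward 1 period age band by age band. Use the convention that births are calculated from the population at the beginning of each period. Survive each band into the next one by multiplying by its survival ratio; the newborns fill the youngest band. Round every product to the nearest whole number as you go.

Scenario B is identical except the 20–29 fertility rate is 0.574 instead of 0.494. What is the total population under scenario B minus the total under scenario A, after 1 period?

944

(Bands numbered youngest = 1 to oldest = 7.)
Period 1:
Births: 11800 × 0.494 = 5829, 12900 × 0.408 = 5263, 13200 × 0.346 = 4567 — total 15659
Band 2: 12900 × 0.97 = 12513
Band 3: 2700 × 0.967 = 2611
Band 4: 11800 × 0.983 = 11599
Band 5: 12900 × 0.951 = 12268
Band 6: 13200 × 0.96 = 12672
Band 7: 13400 × 0.956 + 11600 × 0.526 = 12810 + 6102 = 18912
Population now: 0–9=15659, 10–19=12513, 20–29=2611, 30–39=11599, 40–49=12268, 50–59=12672, 60+=18912
Scenario A total after 1 period: 86234
Scenario B projection —
Period 1:
Births: 11800 × 0.574 = 6773, 12900 × 0.408 = 5263, 13200 × 0.346 = 4567 — total 16603
Band 2: 12900 × 0.97 = 12513
Band 3: 2700 × 0.967 = 2611
Band 4: 11800 × 0.983 = 11599
Band 5: 12900 × 0.951 = 12268
Band 6: 13200 × 0.96 = 12672
Band 7: 13400 × 0.956 + 11600 × 0.526 = 12810 + 6102 = 18912
Population now: 0–9=16603, 10–19=12513, 20–29=2611, 30–39=11599, 40–49=12268, 50–59=12672, 60+=18912
Scenario B total after 1 period: 87178
Difference B − A = 87178 − 86234 = 944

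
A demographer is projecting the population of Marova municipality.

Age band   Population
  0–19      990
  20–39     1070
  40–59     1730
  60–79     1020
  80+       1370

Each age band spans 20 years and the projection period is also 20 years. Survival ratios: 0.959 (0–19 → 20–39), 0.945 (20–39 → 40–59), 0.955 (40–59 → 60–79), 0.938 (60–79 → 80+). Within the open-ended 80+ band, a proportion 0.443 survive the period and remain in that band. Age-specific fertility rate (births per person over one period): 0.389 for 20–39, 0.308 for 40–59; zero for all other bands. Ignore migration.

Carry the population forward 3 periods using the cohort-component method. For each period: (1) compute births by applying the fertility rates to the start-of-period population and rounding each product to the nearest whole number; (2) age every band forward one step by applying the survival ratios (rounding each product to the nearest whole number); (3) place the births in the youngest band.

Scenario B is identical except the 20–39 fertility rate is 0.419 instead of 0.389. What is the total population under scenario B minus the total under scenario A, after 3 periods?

(Groups numbered youngest = 1 to oldest = 5.)
After projecting period 1:
Births: 1070 * 0.389 = 416  |  1730 * 0.308 = 533 → 949
Group 2: 990 * 0.959 = 949
Group 3: 1070 * 0.945 = 1011
Group 4: 1730 * 0.955 = 1652
Group 5: 1020 * 0.938 + 1370 * 0.443 = 957 + 607 = 1564
End of period: [949, 949, 1011, 1652, 1564]
After projecting period 2:
Births: 949 * 0.389 = 369  |  1011 * 0.308 = 311 → 680
Group 2: 949 * 0.959 = 910
Group 3: 949 * 0.945 = 897
Group 4: 1011 * 0.955 = 966
Group 5: 1652 * 0.938 + 1564 * 0.443 = 1550 + 693 = 2243
End of period: [680, 910, 897, 966, 2243]
After projecting period 3:
Births: 910 * 0.389 = 354  |  897 * 0.308 = 276 → 630
Group 2: 680 * 0.959 = 652
Group 3: 910 * 0.945 = 860
Group 4: 897 * 0.955 = 857
Group 5: 966 * 0.938 + 2243 * 0.443 = 906 + 994 = 1900
End of period: [630, 652, 860, 857, 1900]
Scenario A total after 3 periods: 4899
Scenario B projection —
After projecting period 1:
Births: 1070 * 0.419 = 448  |  1730 * 0.308 = 533 → 981
Group 2: 990 * 0.959 = 949
Group 3: 1070 * 0.945 = 1011
Group 4: 1730 * 0.955 = 1652
Group 5: 1020 * 0.938 + 1370 * 0.443 = 957 + 607 = 1564
End of period: [981, 949, 1011, 1652, 1564]
After projecting period 2:
Births: 949 * 0.419 = 398  |  1011 * 0.308 = 311 → 709
Group 2: 981 * 0.959 = 941
Group 3: 949 * 0.945 = 897
Group 4: 1011 * 0.955 = 966
Group 5: 1652 * 0.938 + 1564 * 0.443 = 1550 + 693 = 2243
End of period: [709, 941, 897, 966, 2243]
After projecting period 3:
Births: 941 * 0.419 = 394  |  897 * 0.308 = 276 → 670
Group 2: 709 * 0.959 = 680
Group 3: 941 * 0.945 = 889
Group 4: 897 * 0.955 = 857
Group 5: 966 * 0.938 + 2243 * 0.443 = 906 + 994 = 1900
End of period: [670, 680, 889, 857, 1900]
Scenario B total after 3 periods: 4996
Difference B − A = 4996 − 4899 = 97

97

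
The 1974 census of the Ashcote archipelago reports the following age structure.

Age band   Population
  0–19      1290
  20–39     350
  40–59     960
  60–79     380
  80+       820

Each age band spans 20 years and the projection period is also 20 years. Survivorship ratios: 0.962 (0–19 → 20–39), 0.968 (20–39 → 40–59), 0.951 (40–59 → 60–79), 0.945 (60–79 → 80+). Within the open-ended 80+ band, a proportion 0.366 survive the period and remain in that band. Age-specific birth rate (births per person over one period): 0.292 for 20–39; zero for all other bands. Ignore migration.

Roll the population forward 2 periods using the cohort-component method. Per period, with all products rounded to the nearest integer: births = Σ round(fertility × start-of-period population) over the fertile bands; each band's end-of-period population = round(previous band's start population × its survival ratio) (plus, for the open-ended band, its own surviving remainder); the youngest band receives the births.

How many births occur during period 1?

102

Let band 1 be 0–19 through band 5 = 80+.
— Period 1 —
Births: 350 * 0.292 = 102
Band 2: 1290 * 0.962 = 1241
Band 3: 350 * 0.968 = 339
Band 4: 960 * 0.951 = 913
Band 5: 380 * 0.945 + 820 * 0.366 = 359 + 300 = 659
Giving 102 / 1241 / 339 / 913 / 659.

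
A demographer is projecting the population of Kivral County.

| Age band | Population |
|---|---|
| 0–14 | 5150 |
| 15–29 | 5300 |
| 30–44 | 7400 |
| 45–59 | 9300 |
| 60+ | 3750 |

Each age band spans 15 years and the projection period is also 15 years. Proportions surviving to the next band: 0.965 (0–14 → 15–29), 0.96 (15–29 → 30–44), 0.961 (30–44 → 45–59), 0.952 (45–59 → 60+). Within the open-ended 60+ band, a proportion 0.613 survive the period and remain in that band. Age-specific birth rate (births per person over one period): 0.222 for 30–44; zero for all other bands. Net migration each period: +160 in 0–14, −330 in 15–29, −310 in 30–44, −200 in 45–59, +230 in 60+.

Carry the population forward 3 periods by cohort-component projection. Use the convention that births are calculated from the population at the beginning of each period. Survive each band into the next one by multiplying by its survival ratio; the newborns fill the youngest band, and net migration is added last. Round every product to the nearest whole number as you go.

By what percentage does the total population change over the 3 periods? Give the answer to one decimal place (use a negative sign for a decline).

-36.5

Call the groups 1 to 5, youngest first.
[period 1]
Births: 7400 × 0.222 = 1643
Group 2: 5150 × 0.965 = 4970
Group 3: 5300 × 0.96 = 5088
Group 4: 7400 × 0.961 = 7111
Group 5: 9300 × 0.952 + 3750 × 0.613 = 8854 + 2299 = 11153
Net migration: Group 1 + 160 → 1803; Group 2 − 330 → 4640; Group 3 − 310 → 4778; Group 4 − 200 → 6911; Group 5 + 230 → 11383
Giving 1803 / 4640 / 4778 / 6911 / 11383.
[period 2]
Births: 4778 × 0.222 = 1061
Group 2: 1803 × 0.965 = 1740
Group 3: 4640 × 0.96 = 4454
Group 4: 4778 × 0.961 = 4592
Group 5: 6911 × 0.952 + 11383 × 0.613 = 6579 + 6978 = 13557
Net migration: Group 1 + 160 → 1221; Group 2 − 330 → 1410; Group 3 − 310 → 4144; Group 4 − 200 → 4392; Group 5 + 230 → 13787
Giving 1221 / 1410 / 4144 / 4392 / 13787.
[period 3]
Births: 4144 × 0.222 = 920
Group 2: 1221 × 0.965 = 1178
Group 3: 1410 × 0.96 = 1354
Group 4: 4144 × 0.961 = 3982
Group 5: 4392 × 0.952 + 13787 × 0.613 = 4181 + 8451 = 12632
Net migration: Group 1 + 160 → 1080; Group 2 − 330 → 848; Group 3 − 310 → 1044; Group 4 − 200 → 3782; Group 5 + 230 → 12862
Giving 1080 / 848 / 1044 / 3782 / 12862.
Total: 30900 → 19616; change = -11284; percentage change = -36.5%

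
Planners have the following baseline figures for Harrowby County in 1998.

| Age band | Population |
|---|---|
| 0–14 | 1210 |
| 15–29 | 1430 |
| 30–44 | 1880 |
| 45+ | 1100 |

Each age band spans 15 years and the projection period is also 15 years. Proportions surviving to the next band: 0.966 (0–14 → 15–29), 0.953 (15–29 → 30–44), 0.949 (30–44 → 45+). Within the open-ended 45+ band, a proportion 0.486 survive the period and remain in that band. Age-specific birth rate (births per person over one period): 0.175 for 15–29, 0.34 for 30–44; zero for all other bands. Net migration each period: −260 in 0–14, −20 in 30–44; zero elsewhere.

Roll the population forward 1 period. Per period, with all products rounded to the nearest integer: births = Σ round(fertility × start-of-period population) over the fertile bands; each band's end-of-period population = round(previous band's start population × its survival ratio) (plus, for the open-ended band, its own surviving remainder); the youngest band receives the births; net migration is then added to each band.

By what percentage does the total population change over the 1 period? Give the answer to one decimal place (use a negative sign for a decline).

-2.8

[period 1]
Births: 1430 × 0.175 = 250 ; 1880 × 0.34 = 639 — total 889
15–29: 1210 × 0.966 = 1169
30–44: 1430 × 0.953 = 1363
45+: 1880 × 0.949 + 1100 × 0.486 = 1784 + 535 = 2319
Net migration: 0–14 − 260 → 629; 30–44 − 20 → 1343
Giving 629 / 1169 / 1343 / 2319.
Total: 5620 → 5460; change = -160; percentage change = -2.8%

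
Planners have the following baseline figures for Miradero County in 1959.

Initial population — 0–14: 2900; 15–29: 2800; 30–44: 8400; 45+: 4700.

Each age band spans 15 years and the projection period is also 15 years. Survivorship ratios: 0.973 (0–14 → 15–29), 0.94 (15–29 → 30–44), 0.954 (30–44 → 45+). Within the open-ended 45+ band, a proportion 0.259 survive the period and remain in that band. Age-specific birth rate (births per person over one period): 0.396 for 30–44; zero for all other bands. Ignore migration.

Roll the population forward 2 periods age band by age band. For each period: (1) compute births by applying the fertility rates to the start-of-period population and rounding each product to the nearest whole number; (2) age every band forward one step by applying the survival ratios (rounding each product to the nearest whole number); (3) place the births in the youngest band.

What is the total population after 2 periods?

11833

Call the bands 1 to 4, youngest first.
Period 1:
Births: 8400 × 0.396 = 3326
Band 2: 2900 × 0.973 = 2822
Band 3: 2800 × 0.94 = 2632
Band 4: 8400 × 0.954 + 4700 × 0.259 = 8014 + 1217 = 9231
Giving 3326 / 2822 / 2632 / 9231.
Period 2:
Births: 2632 × 0.396 = 1042
Band 2: 3326 × 0.973 = 3236
Band 3: 2822 × 0.94 = 2653
Band 4: 2632 × 0.954 + 9231 × 0.259 = 2511 + 2391 = 4902
Giving 1042 / 3236 / 2653 / 4902.
Total after period 2: 1042 + 3236 + 2653 + 4902 = 11833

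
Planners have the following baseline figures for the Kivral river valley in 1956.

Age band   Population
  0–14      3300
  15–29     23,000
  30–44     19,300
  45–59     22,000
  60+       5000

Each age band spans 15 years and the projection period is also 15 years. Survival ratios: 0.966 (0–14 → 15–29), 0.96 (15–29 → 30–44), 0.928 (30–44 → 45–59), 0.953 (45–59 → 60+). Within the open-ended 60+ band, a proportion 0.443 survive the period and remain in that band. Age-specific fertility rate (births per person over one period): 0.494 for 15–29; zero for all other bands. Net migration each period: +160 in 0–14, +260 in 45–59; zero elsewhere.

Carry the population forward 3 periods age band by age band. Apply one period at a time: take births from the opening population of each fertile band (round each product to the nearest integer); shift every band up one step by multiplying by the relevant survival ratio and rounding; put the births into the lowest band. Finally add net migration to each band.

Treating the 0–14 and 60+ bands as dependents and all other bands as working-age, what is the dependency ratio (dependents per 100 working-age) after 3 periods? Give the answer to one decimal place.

243.5

(Groups numbered youngest = 1 to oldest = 5.)
After projecting period 1:
Births: 23000 * 0.494 = 11362
Group 2: 3300 * 0.966 = 3188
Group 3: 23000 * 0.96 = 22080
Group 4: 19300 * 0.928 = 17910
Group 5: 22000 * 0.953 + 5000 * 0.443 = 20966 + 2215 = 23181
Net migration: Group 1 + 160 → 11522; Group 4 + 260 → 18170
Population now: 0–14=11522, 15–29=3188, 30–44=22080, 45–59=18170, 60+=23181
After projecting period 2:
Births: 3188 * 0.494 = 1575
Group 2: 11522 * 0.966 = 11130
Group 3: 3188 * 0.96 = 3060
Group 4: 22080 * 0.928 = 20490
Group 5: 18170 * 0.953 + 23181 * 0.443 = 17316 + 10269 = 27585
Net migration: Group 1 + 160 → 1735; Group 4 + 260 → 20750
Population now: 0–14=1735, 15–29=11130, 30–44=3060, 45–59=20750, 60+=27585
After projecting period 3:
Births: 11130 * 0.494 = 5498
Group 2: 1735 * 0.966 = 1676
Group 3: 11130 * 0.96 = 10685
Group 4: 3060 * 0.928 = 2840
Group 5: 20750 * 0.953 + 27585 * 0.443 = 19775 + 12220 = 31995
Net migration: Group 1 + 160 → 5658; Group 4 + 260 → 3100
Population now: 0–14=5658, 15–29=1676, 30–44=10685, 45–59=3100, 60+=31995
Dependents (band 0–14 + band 60+) = 5658 + 31995 = 37653; working-age = 15461; ratio = 37653/15461 × 100 = 243.5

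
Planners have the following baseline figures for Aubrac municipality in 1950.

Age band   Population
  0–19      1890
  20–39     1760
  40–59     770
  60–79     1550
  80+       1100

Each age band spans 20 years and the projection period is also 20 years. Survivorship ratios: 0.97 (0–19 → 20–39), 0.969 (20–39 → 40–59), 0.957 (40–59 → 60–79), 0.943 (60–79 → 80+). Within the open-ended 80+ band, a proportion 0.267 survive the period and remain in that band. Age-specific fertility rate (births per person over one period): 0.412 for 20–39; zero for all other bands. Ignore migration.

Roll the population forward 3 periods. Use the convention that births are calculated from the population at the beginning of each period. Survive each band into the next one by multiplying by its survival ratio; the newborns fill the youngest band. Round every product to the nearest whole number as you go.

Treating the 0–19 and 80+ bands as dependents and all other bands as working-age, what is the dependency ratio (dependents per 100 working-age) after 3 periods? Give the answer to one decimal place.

Period 1.
Births: 1760 × 0.412 = 725
20–39: 1890 × 0.97 = 1833
40–59: 1760 × 0.969 = 1705
60–79: 770 × 0.957 = 737
80+: 1550 × 0.943 + 1100 × 0.267 = 1462 + 294 = 1756
End of period: [725, 1833, 1705, 737, 1756]
Period 2.
Births: 1833 × 0.412 = 755
20–39: 725 × 0.97 = 703
40–59: 1833 × 0.969 = 1776
60–79: 1705 × 0.957 = 1632
80+: 737 × 0.943 + 1756 × 0.267 = 695 + 469 = 1164
End of period: [755, 703, 1776, 1632, 1164]
Period 3.
Births: 703 × 0.412 = 290
20–39: 755 × 0.97 = 732
40–59: 703 × 0.969 = 681
60–79: 1776 × 0.957 = 1700
80+: 1632 × 0.943 + 1164 × 0.267 = 1539 + 311 = 1850
End of period: [290, 732, 681, 1700, 1850]
Dependents (band 0–19 + band 80+) = 290 + 1850 = 2140; working-age = 3113; ratio = 2140/3113 × 100 = 68.7

68.7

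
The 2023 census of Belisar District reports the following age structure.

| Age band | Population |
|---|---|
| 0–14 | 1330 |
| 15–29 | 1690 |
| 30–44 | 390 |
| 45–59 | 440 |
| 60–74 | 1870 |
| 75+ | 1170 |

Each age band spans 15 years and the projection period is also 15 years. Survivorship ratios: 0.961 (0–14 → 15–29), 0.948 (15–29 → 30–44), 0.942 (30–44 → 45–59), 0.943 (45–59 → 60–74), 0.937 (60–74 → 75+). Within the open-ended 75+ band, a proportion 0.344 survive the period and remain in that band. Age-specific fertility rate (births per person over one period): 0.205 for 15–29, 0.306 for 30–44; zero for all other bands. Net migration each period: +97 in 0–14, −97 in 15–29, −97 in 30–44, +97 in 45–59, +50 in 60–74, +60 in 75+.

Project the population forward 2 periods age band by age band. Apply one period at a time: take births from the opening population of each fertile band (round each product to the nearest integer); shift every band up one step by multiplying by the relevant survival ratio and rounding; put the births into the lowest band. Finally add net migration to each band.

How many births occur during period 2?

703

[period 1]
Births: 1690 × 0.205 = 346 ; 390 × 0.306 = 119 ⇒ total 465
15–29: 1330 × 0.961 = 1278
30–44: 1690 × 0.948 = 1602
45–59: 390 × 0.942 = 367
60–74: 440 × 0.943 = 415
75+: 1870 × 0.937 + 1170 × 0.344 = 1752 + 402 = 2154
Net migration: 0–14 + 97 → 562; 15–29 − 97 → 1181; 30–44 − 97 → 1505; 45–59 + 97 → 464; 60–74 + 50 → 465; 75+ + 60 → 2214
→ [562, 1181, 1505, 464, 465, 2214]
[period 2]
Births: 1181 × 0.205 = 242 ; 1505 × 0.306 = 461 ⇒ total 703
15–29: 562 × 0.961 = 540
30–44: 1181 × 0.948 = 1120
45–59: 1505 × 0.942 = 1418
60–74: 464 × 0.943 = 438
75+: 465 × 0.937 + 2214 × 0.344 = 436 + 762 = 1198
Net migration: 0–14 + 97 → 800; 15–29 − 97 → 443; 30–44 − 97 → 1023; 45–59 + 97 → 1515; 60–74 + 50 → 488; 75+ + 60 → 1258
→ [800, 443, 1023, 1515, 488, 1258]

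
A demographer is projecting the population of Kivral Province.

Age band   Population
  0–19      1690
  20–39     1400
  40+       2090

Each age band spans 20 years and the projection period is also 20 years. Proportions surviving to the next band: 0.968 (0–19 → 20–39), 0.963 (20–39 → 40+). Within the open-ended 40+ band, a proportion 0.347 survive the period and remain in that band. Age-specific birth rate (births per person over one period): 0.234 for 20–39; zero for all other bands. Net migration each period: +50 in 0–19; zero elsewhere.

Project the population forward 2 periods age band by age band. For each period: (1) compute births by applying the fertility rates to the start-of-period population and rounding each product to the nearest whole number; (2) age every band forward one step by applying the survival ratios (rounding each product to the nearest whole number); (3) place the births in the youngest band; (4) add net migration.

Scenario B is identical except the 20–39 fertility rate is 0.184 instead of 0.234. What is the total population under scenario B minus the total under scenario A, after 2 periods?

-150

Period 1.
Births: 1400 * 0.234 = 328
20–39: 1690 * 0.968 = 1636
40+: 1400 * 0.963 + 2090 * 0.347 = 1348 + 725 = 2073
Net migration: 0–19 + 50 → 378
→ [378, 1636, 2073]
Period 2.
Births: 1636 * 0.234 = 383
20–39: 378 * 0.968 = 366
40+: 1636 * 0.963 + 2073 * 0.347 = 1575 + 719 = 2294
Net migration: 0–19 + 50 → 433
→ [433, 366, 2294]
Scenario A total after 2 periods: 3093
Scenario B projection —
Period 1.
Births: 1400 * 0.184 = 258
20–39: 1690 * 0.968 = 1636
40+: 1400 * 0.963 + 2090 * 0.347 = 1348 + 725 = 2073
Net migration: 0–19 + 50 → 308
→ [308, 1636, 2073]
Period 2.
Births: 1636 * 0.184 = 301
20–39: 308 * 0.968 = 298
40+: 1636 * 0.963 + 2073 * 0.347 = 1575 + 719 = 2294
Net migration: 0–19 + 50 → 351
→ [351, 298, 2294]
Scenario B total after 2 periods: 2943
Difference B − A = 2943 − 3093 = -150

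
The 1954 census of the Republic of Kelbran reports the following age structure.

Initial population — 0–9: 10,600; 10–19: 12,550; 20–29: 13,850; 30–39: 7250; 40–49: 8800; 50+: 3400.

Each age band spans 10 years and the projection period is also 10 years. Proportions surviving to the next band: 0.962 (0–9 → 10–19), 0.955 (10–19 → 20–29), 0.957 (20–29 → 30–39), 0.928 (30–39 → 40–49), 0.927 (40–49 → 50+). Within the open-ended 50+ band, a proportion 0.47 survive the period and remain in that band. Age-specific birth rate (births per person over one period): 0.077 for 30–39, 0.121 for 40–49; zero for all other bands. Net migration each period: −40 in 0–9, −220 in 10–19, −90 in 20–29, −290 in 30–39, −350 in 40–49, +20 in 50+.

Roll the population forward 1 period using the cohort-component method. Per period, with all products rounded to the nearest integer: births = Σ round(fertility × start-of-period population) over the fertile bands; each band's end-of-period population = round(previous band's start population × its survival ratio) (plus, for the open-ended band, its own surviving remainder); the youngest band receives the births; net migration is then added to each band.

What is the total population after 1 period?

52573

Let band 1 be 0–9 through band 6 = 50+.
— Period 1 —
Births: 7250 * 0.077 = 558 ; 8800 * 0.121 = 1065 → 1623
Band 2: 10600 * 0.962 = 10197
Band 3: 12550 * 0.955 = 11985
Band 4: 13850 * 0.957 = 13254
Band 5: 7250 * 0.928 = 6728
Band 6: 8800 * 0.927 + 3400 * 0.47 = 8158 + 1598 = 9756
Net migration: Band 1 − 40 → 1583; Band 2 − 220 → 9977; Band 3 − 90 → 11895; Band 4 − 290 → 12964; Band 5 − 350 → 6378; Band 6 + 20 → 9776
End of period: [1583, 9977, 11895, 12964, 6378, 9776]
Total after period 1: 1583 + 9977 + 11895 + 12964 + 6378 + 9776 = 52573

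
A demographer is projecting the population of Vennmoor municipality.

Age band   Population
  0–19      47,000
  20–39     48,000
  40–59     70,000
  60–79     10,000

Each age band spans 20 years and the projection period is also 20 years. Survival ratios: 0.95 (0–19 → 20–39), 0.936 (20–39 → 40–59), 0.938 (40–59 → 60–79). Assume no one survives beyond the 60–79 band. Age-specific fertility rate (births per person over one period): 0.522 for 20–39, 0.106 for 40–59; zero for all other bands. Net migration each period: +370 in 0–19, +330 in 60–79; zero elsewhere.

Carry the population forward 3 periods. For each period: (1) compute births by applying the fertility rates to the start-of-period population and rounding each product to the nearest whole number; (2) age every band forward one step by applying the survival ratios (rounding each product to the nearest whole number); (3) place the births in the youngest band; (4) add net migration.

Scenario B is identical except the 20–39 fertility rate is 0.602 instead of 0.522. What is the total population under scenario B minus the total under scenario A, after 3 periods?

Let band 1 be 0–19 through band 4 = 60–79.
[period 1]
Births: 48000 × 0.522 = 25056, 70000 × 0.106 = 7420 → total 32476
Band 2: 47000 × 0.95 = 44650
Band 3: 48000 × 0.936 = 44928
Band 4: 70000 × 0.938 = 65660
Net migration: Band 1 + 370 → 32846; Band 4 + 330 → 65990
End of period: [32846, 44650, 44928, 65990]
[period 2]
Births: 44650 × 0.522 = 23307, 44928 × 0.106 = 4762 → total 28069
Band 2: 32846 × 0.95 = 31204
Band 3: 44650 × 0.936 = 41792
Band 4: 44928 × 0.938 = 42142
Net migration: Band 1 + 370 → 28439; Band 4 + 330 → 42472
End of period: [28439, 31204, 41792, 42472]
[period 3]
Births: 31204 × 0.522 = 16288, 41792 × 0.106 = 4430 → total 20718
Band 2: 28439 × 0.95 = 27017
Band 3: 31204 × 0.936 = 29207
Band 4: 41792 × 0.938 = 39201
Net migration: Band 1 + 370 → 21088; Band 4 + 330 → 39531
End of period: [21088, 27017, 29207, 39531]
Scenario A total after 3 periods: 116843
Scenario B projection —
[period 1]
Births: 48000 × 0.602 = 28896, 70000 × 0.106 = 7420 → total 36316
Band 2: 47000 × 0.95 = 44650
Band 3: 48000 × 0.936 = 44928
Band 4: 70000 × 0.938 = 65660
Net migration: Band 1 + 370 → 36686; Band 4 + 330 → 65990
End of period: [36686, 44650, 44928, 65990]
[period 2]
Births: 44650 × 0.602 = 26879, 44928 × 0.106 = 4762 → total 31641
Band 2: 36686 × 0.95 = 34852
Band 3: 44650 × 0.936 = 41792
Band 4: 44928 × 0.938 = 42142
Net migration: Band 1 + 370 → 32011; Band 4 + 330 → 42472
End of period: [32011, 34852, 41792, 42472]
[period 3]
Births: 34852 × 0.602 = 20981, 41792 × 0.106 = 4430 → total 25411
Band 2: 32011 × 0.95 = 30410
Band 3: 34852 × 0.936 = 32621
Band 4: 41792 × 0.938 = 39201
Net migration: Band 1 + 370 → 25781; Band 4 + 330 → 39531
End of period: [25781, 30410, 32621, 39531]
Scenario B total after 3 periods: 128343
Difference B − A = 128343 − 116843 = 11500

11500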